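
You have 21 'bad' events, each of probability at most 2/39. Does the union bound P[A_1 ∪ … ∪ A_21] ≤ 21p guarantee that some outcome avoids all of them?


Union bound: P[∪_{i=1}^{21} A_i] ≤ Σ_i P[A_i] ≤ 21·p = 21·(2/39) = 14/13.
Numerically: 14/13 ≈ 1.07692.
Is 14/13 < 1? NO.
Since the bound 14/13 is ≥ 1, the union bound is uninformative here; it does NOT by itself certify existence.

21·p = 14/13 ≈ 1.07692; existence NOT certified by the union bound.


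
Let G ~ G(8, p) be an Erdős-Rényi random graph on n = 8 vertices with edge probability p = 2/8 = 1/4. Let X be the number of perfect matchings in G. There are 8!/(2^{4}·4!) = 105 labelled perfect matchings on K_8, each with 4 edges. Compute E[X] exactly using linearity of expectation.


K_8 has 8!/(2^{4}·4!) = 105 labelled perfect matchings.
For each such perfect matching H, let X_H = 1 if all 4 edges of H are present in G. Then P[X_H = 1] = p^{4} = (1/4)^{4} = 1/256.
By linearity: E[X] = Σ_H E[X_H] = 105 · p^{4} = 105 · 1/256 = 105/256.
Numerically: E[X] ≈ 0.410156.

E[X] = 105 · (1/4)^{4} = 105/256 ≈ 0.410156.


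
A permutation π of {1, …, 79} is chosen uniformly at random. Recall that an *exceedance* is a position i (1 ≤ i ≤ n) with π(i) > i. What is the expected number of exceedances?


Write X = Σ_{i=1}^{79} X_i, where X_i = 1_{π(i) > i}.
For each fixed i, π(i) is uniform over {1, …, 79} (marginal of a uniform permutation), so P[π(i) > i] = (n − i)/n. Summing: Σ_{i=1}^{79} (n − i)/n = (0 + 1 + … + 78)/79 = 79(79 − 1)/(2·79) = (79 − 1)/2.
Hence E[X] = Σ_{i=1}^{79} (79 − i)/79 = 39 ≈ 39.0000.

E[X] = 39 = 39.0000.


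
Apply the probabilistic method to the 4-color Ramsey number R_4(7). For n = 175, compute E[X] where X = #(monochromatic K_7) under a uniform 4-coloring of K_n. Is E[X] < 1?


E[X] = C(175, 7) · 4^{1 − 21} = 883208107275 · 4^{−20} = 883208107275/1099511627776.
As a reduced fraction: E[X] = 883208107275/1099511627776 ≈ 0.8032731.
Is E[X] < 1? YES.
Since E[X] < 1, there exists a 4-coloring of K_{175} with no monochromatic K_7; hence R_4(7) > 175.

E[X] = 883208107275/1099511627776 ≈ 0.8032731; E[X] < 1, so R_4(7) > 175.


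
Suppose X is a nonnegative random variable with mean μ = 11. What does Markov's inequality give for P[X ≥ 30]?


μ = E[X] = 11, a = 30.
Markov: P[X ≥ 30] ≤ μ/a = (11)/30 = 11/30.
Numerically: ≈ 0.3667.
(Since a = 30 > μ = 11.0000, the bound 11/30 is < 1 and informative.)

P[X ≥ 30] ≤ 11/30 ≈ 0.3667.


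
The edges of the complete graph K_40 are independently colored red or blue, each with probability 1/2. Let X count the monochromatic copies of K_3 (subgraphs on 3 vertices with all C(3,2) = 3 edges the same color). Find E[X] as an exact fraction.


Let X = Σ_S X_S over the C(40, 3) = 9880 subsets S of size 3, where X_S = 1 if the K_3 on S is monochromatic.
For a fixed S, the K_3 on S has C(3, 2) = 3 edges. P[all 3 edges red] = (1/2)^3, and likewise for blue, so P[monochromatic] = 2·(1/2)^3 = 2^{1 − 3} = 1/4.
By linearity of expectation: E[X] = C(40, 3) · 2^{1 − 3} = 9880 · 1/4 = 2470.
Numerically: E[X] ≈ 2470.000000.

E[X] = C(40,3)·2^(1−C(3,2)) = 2470 ≈ 2470.000000.


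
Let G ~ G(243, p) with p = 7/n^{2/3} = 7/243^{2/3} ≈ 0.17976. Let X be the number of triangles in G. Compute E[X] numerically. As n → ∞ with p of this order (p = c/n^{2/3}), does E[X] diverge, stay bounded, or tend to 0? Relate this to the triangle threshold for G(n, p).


Number of potential triangles: C(243, 3) = 2362041.
Each occurs with probability p³ ≈ (0.17976)³ ≈ 5.8087351e-03.
By linearity: E[X] = C(243, 3)·p³ ≈ 2362041 · 5.8087351e-03 ≈ 13720.47051.
Since α = 2/3 < 1, p = c/n^{2/3} ≫ 1/n is above the triangle threshold p ~ 1/n. Asymptotically E[X] ~ (c³/6)·n^{3(1−α)} = (7³/6)·n^{1} → ∞; triangles are abundant w.h.p.

E[X] ≈ 13720.47051; in regime p = Θ(1/n^{2/3}) E[X] diverges (above the triangle threshold p ~ 1/n).


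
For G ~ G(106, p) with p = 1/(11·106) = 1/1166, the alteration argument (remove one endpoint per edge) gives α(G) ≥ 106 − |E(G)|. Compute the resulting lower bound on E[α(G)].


E[|E(G)|] = C(106, 2)·p = 5565 · (1/1166) = 105/22.
E[α(G)] ≥ n − E[|E(G)|] = 106 − 105/22 = 2227/22.
Numerically: ≈ 101.2273.
(This is only a lower bound; the true E[α(G)] may be larger.)

E[α(G)] ≥ 2227/22 ≈ 101.2273.


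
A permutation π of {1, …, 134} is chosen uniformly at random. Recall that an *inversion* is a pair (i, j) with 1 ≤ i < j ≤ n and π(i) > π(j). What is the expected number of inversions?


Write X = Σ X_I over the C(134, 2) = 8911 pairs i < j, with X_I the indicator of one inversion.
There are 8911 indicators.
For each fixed pair i < j, the values π(i) and π(j) are two distinct elements of {1, …, 134} in uniformly random order; by symmetry P[π(i) > π(j)] = 1/2.
By linearity: E[X] = 8911 · (1/2) = C(134, 2) · (1/2) = 8911/2 = 8911/2 ≈ 4455.5000.

E[X] = 8911/2 = 4455.5000.


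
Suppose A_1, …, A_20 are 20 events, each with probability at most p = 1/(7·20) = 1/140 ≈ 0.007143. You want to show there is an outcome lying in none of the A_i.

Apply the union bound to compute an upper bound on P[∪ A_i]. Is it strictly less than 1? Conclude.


Union bound: P[∪_{i=1}^{20} A_i] ≤ Σ_i P[A_i] ≤ 20·p = 20·(1/140) = 1/7.
Numerically: 1/7 ≈ 0.142857.
Is 1/7 < 1? YES.
Since P[∪ A_i] ≤ 1/7 < 1, the complement has P[∩ A_i^c] ≥ 1 − 1/7 = 6/7 > 0, so some outcome avoids every A_i.

20·p = 1/7 ≈ 0.142857; existence CERTIFIED by the union bound.


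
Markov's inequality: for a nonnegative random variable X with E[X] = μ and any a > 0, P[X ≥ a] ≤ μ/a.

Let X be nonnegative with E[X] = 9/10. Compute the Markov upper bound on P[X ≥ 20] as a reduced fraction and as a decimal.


μ = E[X] = 9/10, a = 20.
Markov: P[X ≥ 20] ≤ μ/a = (9/10)/20 = 9/200.
Numerically: ≈ 0.045.
(Since a = 20 > μ = 0.900, the bound 9/200 is < 1 and informative.)

P[X ≥ 20] ≤ 9/200 ≈ 0.045.


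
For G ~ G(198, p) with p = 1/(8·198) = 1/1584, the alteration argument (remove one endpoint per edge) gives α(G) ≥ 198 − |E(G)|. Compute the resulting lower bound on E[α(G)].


E[|E(G)|] = C(198, 2)·p = 19503 · (1/1584) = 197/16.
E[α(G)] ≥ n − E[|E(G)|] = 198 − 197/16 = 2971/16.
Numerically: ≈ 185.68750.
(This is only a lower bound; the true E[α(G)] may be larger.)

E[α(G)] ≥ 2971/16 ≈ 185.68750.


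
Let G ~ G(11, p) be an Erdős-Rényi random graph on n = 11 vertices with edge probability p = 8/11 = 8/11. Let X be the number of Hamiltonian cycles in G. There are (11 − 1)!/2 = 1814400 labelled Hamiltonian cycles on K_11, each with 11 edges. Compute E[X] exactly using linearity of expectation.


K_11 has (11 − 1)!/2 = 1814400 labelled Hamiltonian cycles.
For each such Hamiltonian cycle H, let X_H = 1 if all 11 edges of H are present in G. Then P[X_H = 1] = p^{11} = (8/11)^{11} = 8589934592/285311670611.
Summing the indicators: E[X] = Σ_H E[X_H] = 1814400 · p^{11} = 1814400 · 8589934592/285311670611 = 15585577323724800/285311670611.
Numerically: E[X] ≈ 5.463e+04.

E[X] = 1814400 · (8/11)^{11} = 15585577323724800/285311670611 ≈ 5.463e+04.


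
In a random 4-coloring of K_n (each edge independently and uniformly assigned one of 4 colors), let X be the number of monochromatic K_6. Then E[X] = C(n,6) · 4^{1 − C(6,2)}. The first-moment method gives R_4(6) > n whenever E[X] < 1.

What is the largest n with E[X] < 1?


We need C(n, 6) · 4^{1 − 15} < 1, i.e. C(n, 6) < 4^{15 − 1} = 268435456.
Check values of n near the boundary:
  n = 72: C(72, 6) = 156238908; 156238908 < 268435456? YES
  n = 73: C(73, 6) = 170230452; 170230452 < 268435456? YES
  n = 74: C(74, 6) = 185250786; 185250786 < 268435456? YES
  n = 75: C(75, 6) = 201359550; 201359550 < 268435456? YES
  n = 76: C(76, 6) = 218618940; 218618940 < 268435456? YES
  n = 77: C(77, 6) = 237093780; 237093780 < 268435456? YES
  n = 78: C(78, 6) = 256851595; 256851595 < 268435456? YES
  n = 79: C(79, 6) = 277962685; 277962685 < 268435456? NO
  n = 80: C(80, 6) = 300500200; 300500200 < 268435456? NO
  n = 81: C(81, 6) = 324540216; 324540216 < 268435456? NO
The largest n with C(n, 6) < 268435456 is n = 78 (where E[X] = 256851595/268435456 ≈ 0.9568). Hence R_4(6) > 78, i.e. R_4(6) ≥ 79.

Largest n = 78; hence R_4(6) > 78.


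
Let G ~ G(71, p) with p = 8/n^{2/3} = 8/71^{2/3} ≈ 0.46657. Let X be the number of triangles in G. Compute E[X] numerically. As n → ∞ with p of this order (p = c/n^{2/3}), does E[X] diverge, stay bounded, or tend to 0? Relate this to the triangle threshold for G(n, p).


Number of potential triangles: C(71, 3) = 57155.
Each occurs with probability p³ ≈ (0.46657)³ ≈ 1.0156715e-01.
By linearity: E[X] = C(71, 3)·p³ ≈ 57155 · 1.0156715e-01 ≈ 5805.07042.
Since α = 2/3 < 1, p = c/n^{2/3} ≫ 1/n is above the triangle threshold p ~ 1/n. Asymptotically E[X] ~ (c³/6)·n^{3(1−α)} = (8³/6)·n^{1} → ∞; triangles are abundant w.h.p.

E[X] ≈ 5805.07042; in regime p = Θ(1/n^{2/3}) E[X] diverges (above the triangle threshold p ~ 1/n).


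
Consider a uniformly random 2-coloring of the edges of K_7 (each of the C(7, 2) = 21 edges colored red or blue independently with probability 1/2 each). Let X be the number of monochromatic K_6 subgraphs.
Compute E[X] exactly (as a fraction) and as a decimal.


Let X = Σ_S X_S over the C(7, 6) = 7 subsets S of size 6, where X_S = 1 if the K_6 on S is monochromatic.
For a fixed S, the K_6 on S has C(6, 2) = 15 edges. P[all 15 edges red] = (1/2)^15, and likewise for blue, so P[monochromatic] = 2·(1/2)^15 = 2^{1 − 15} = 1/16384.
By linearity of expectation: E[X] = C(7, 6) · 2^{1 − 15} = 7 · 1/16384 = 7/16384.
Numerically: E[X] ≈ 0.000.

E[X] = C(7,6)·2^(1−C(6,2)) = 7/16384 ≈ 0.000.


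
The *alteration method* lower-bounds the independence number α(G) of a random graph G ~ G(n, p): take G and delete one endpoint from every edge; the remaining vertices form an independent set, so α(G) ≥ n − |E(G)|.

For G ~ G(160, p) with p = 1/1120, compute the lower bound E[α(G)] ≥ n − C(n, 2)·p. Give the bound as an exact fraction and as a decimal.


E[|E(G)|] = C(160, 2)·p = 12720 · (1/1120) = 159/14.
E[α(G)] ≥ n − E[|E(G)|] = 160 − 159/14 = 2081/14.
Numerically: ≈ 148.6429.
(This is only a lower bound; the true E[α(G)] may be larger.)

E[α(G)] ≥ 2081/14 ≈ 148.6429.


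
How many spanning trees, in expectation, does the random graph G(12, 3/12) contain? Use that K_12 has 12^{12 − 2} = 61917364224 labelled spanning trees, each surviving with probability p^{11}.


K_12 has 12^{12 − 2} = 61917364224 labelled spanning trees.
For each such spanning tree H, let X_H = 1 if all 11 edges of H are present in G. Then P[X_H = 1] = p^{11} = (1/4)^{11} = 1/4194304.
By linearity: E[X] = Σ_H E[X_H] = 61917364224 · p^{11} = 61917364224 · 1/4194304 = 59049/4.
Numerically: E[X] ≈ 1.48e+04.

E[X] = 61917364224 · (1/4)^{11} = 59049/4 ≈ 1.48e+04.


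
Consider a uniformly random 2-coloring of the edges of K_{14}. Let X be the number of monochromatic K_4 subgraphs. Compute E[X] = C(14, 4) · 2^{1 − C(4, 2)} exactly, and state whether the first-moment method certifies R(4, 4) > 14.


E[X] = C(14, 4) · 2^{1 − 6} = 1001 · 2^{−5} = 1001/32.
As a reduced fraction: E[X] = 1001/32 ≈ 31.281250.
Is E[X] < 1? NO.
Since E[X] ≥ 1, the first-moment bound is inconclusive at n = 14; it does NOT by itself certify R(4, 4) > 14.

E[X] = 1001/32 ≈ 31.281250; E[X] ≥ 1; first-moment method inconclusive here.


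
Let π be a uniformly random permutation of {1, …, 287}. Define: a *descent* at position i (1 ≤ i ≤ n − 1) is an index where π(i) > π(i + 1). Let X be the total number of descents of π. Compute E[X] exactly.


Write X = Σ X_I over i = 1, …, 286, with X_I the indicator of one descent.
There are 286 indicators.
For each fixed i, the pair (π(i), π(i+1)) is a uniformly random ordered pair of distinct values from {1, …, 287}; by symmetry P[π(i) > π(i+1)] = 1/2.
By linearity: E[X] = 286 · (1/2) = (287 − 1) · (1/2) = 143 ≈ 143.000.

E[X] = 143 = 143.000.


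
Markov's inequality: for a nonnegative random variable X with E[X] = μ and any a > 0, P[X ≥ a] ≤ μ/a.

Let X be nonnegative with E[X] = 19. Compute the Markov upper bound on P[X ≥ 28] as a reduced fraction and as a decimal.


μ = E[X] = 19, a = 28.
Markov: P[X ≥ 28] ≤ μ/a = (19)/28 = 19/28.
Numerically: ≈ 0.6786.
(Since a = 28 > μ = 19.0000, the bound 19/28 is < 1 and informative.)

P[X ≥ 28] ≤ 19/28 ≈ 0.6786.


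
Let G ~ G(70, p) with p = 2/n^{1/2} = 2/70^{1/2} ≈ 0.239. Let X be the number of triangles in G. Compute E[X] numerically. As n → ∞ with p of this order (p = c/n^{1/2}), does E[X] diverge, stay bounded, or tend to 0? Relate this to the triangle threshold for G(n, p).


Number of potential triangles: C(70, 3) = 54740.
Each occurs with probability p³ ≈ (0.239)³ ≈ 1.36598e-02.
By linearity: E[X] = C(70, 3)·p³ ≈ 54740 · 1.36598e-02 ≈ 747.735.
Since α = 1/2 < 1, p = c/n^{1/2} ≫ 1/n is above the triangle threshold p ~ 1/n. Asymptotically E[X] ~ (c³/6)·n^{3(1−α)} = (2³/6)·n^{1.5} → ∞; triangles are abundant w.h.p.

E[X] ≈ 747.735; in regime p = Θ(1/n^{1/2}) E[X] diverges (above the triangle threshold p ~ 1/n).


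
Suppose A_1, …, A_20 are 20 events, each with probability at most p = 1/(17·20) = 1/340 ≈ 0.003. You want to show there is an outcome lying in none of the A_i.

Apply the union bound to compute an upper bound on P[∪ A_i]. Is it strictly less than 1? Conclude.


Union bound: P[∪_{i=1}^{20} A_i] ≤ Σ_i P[A_i] ≤ 20·p = 20·(1/340) = 1/17.
Numerically: 1/17 ≈ 0.059.
Is 1/17 < 1? YES.
Since P[∪ A_i] ≤ 1/17 < 1, the complement has P[∩ A_i^c] ≥ 1 − 1/17 = 16/17 > 0, so some outcome avoids every A_i.

20·p = 1/17 ≈ 0.059; existence CERTIFIED by the union bound.


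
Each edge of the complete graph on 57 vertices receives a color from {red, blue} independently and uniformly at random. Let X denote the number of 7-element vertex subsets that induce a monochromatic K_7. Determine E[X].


Let X = Σ_S X_S over the C(57, 7) = 264385836 subsets S of size 7, where X_S = 1 if the K_7 on S is monochromatic.
For a fixed S, the K_7 on S has C(7, 2) = 21 edges. P[all 21 edges red] = (1/2)^21, and likewise for blue, so P[monochromatic] = 2·(1/2)^21 = 2^{1 − 21} = 1/1048576.
Summing: E[X] = C(57, 7) · 2^{1 − 21} = 264385836 · 1/1048576 = 66096459/262144.
Numerically: E[X] ≈ 252.138.

E[X] = C(57,7)·2^(1−C(7,2)) = 66096459/262144 ≈ 252.138.


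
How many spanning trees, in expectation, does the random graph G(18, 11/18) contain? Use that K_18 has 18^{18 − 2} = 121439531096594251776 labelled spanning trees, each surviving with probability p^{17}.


K_18 has 18^{18 − 2} = 121439531096594251776 labelled spanning trees.
For each such spanning tree H, let X_H = 1 if all 17 edges of H are present in G. Then P[X_H = 1] = p^{17} = (11/18)^{17} = 505447028499293771/2185911559738696531968.
Summing the indicators: E[X] = Σ_H E[X_H] = 121439531096594251776 · p^{17} = 121439531096594251776 · 505447028499293771/2185911559738696531968 = 505447028499293771/18.
Numerically: E[X] ≈ 2.808e+16.

E[X] = 121439531096594251776 · (11/18)^{17} = 505447028499293771/18 ≈ 2.808e+16.


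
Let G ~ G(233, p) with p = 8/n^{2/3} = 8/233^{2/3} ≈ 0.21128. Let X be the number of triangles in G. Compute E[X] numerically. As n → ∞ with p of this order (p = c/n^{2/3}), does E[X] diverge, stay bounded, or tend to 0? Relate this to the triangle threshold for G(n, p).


Number of potential triangles: C(233, 3) = 2081156.
Each occurs with probability p³ ≈ (0.21128)³ ≈ 9.4310081e-03.
By linearity: E[X] = C(233, 3)·p³ ≈ 2081156 · 9.4310081e-03 ≈ 19627.39914.
Since α = 2/3 < 1, p = c/n^{2/3} ≫ 1/n is above the triangle threshold p ~ 1/n. Asymptotically E[X] ~ (c³/6)·n^{3(1−α)} = (8³/6)·n^{1} → ∞; triangles are abundant w.h.p.

E[X] ≈ 19627.39914; in regime p = Θ(1/n^{2/3}) E[X] diverges (above the triangle threshold p ~ 1/n).


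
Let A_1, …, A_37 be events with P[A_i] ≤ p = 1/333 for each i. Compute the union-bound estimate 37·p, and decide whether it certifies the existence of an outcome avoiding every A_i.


Union bound: P[∪_{i=1}^{37} A_i] ≤ Σ_i P[A_i] ≤ 37·p = 37·(1/333) = 1/9.
Numerically: 1/9 ≈ 0.111111.
Is 1/9 < 1? YES.
Since P[∪ A_i] ≤ 1/9 < 1, the complement has P[∩ A_i^c] ≥ 1 − 1/9 = 8/9 > 0, so some outcome avoids every A_i.

37·p = 1/9 ≈ 0.111111; existence CERTIFIED by the union bound.


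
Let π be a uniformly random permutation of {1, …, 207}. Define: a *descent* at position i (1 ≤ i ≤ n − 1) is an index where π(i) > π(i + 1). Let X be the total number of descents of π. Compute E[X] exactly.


Write X = Σ X_I over i = 1, …, 206, with X_I the indicator of one descent.
There are 206 indicators.
For each fixed i, the pair (π(i), π(i+1)) is a uniformly random ordered pair of distinct values from {1, …, 207}; by symmetry P[π(i) > π(i+1)] = 1/2.
By linearity: E[X] = 206 · (1/2) = (207 − 1) · (1/2) = 103 ≈ 103.000.

E[X] = 103 = 103.000.


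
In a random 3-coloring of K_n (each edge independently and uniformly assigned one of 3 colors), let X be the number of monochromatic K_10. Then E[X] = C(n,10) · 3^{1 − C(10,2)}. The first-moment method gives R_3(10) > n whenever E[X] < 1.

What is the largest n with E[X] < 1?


We need C(n, 10) · 3^{1 − 45} < 1, i.e. C(n, 10) < 3^{45 − 1} = 984770902183611232881.
Check values of n near the boundary:
  n = 567: C(567, 10) = 873787071273467749398; 873787071273467749398 < 984770902183611232881? YES
  n = 568: C(568, 10) = 889446337783744949208; 889446337783744949208 < 984770902183611232881? YES
  n = 569: C(569, 10) = 905357721286137524328; 905357721286137524328 < 984770902183611232881? YES
  n = 570: C(570, 10) = 921524823451961408691; 921524823451961408691 < 984770902183611232881? YES
  n = 571: C(571, 10) = 937951290893172842001; 937951290893172842001 < 984770902183611232881? YES
  n = 572: C(572, 10) = 954640815642161682606; 954640815642161682606 < 984770902183611232881? YES
  n = 573: C(573, 10) = 971597135635805762226; 971597135635805762226 < 984770902183611232881? YES
  n = 574: C(574, 10) = 988824035203816502691; 988824035203816502691 < 984770902183611232881? NO
The largest n with C(n, 10) < 984770902183611232881 is n = 573 (where E[X] = 35985079097622435638/36472996377170786403 ≈ 0.986623). Hence R_3(10) > 573, i.e. R_3(10) ≥ 574.

Largest n = 573; hence R_3(10) > 573.


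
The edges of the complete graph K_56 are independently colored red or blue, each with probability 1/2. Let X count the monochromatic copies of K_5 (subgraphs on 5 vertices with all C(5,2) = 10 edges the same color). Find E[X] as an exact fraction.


Let X = Σ_S X_S over the C(56, 5) = 3819816 subsets S of size 5, where X_S = 1 if the K_5 on S is monochromatic.
For a fixed S, the K_5 on S has C(5, 2) = 10 edges. P[all 10 edges red] = (1/2)^10, and likewise for blue, so P[monochromatic] = 2·(1/2)^10 = 2^{1 − 10} = 1/512.
By linearity of expectation: E[X] = C(56, 5) · 2^{1 − 10} = 3819816 · 1/512 = 477477/64.
Numerically: E[X] ≈ 7460.5781.

E[X] = C(56,5)·2^(1−C(5,2)) = 477477/64 ≈ 7460.5781.


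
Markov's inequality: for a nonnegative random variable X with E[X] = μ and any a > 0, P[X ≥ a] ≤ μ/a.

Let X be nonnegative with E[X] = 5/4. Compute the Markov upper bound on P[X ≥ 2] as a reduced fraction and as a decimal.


μ = E[X] = 5/4, a = 2.
Markov: P[X ≥ 2] ≤ μ/a = (5/4)/2 = 5/8.
Numerically: ≈ 0.62500.
(Since a = 2 > μ = 1.25000, the bound 5/8 is < 1 and informative.)

P[X ≥ 2] ≤ 5/8 ≈ 0.62500.


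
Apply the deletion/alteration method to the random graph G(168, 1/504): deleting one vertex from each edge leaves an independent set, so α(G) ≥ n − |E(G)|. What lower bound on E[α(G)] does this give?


E[|E(G)|] = C(168, 2)·p = 14028 · (1/504) = 167/6.
E[α(G)] ≥ n − E[|E(G)|] = 168 − 167/6 = 841/6.
Numerically: ≈ 140.1667.
(This is only a lower bound; the true E[α(G)] may be larger.)

E[α(G)] ≥ 841/6 ≈ 140.1667.


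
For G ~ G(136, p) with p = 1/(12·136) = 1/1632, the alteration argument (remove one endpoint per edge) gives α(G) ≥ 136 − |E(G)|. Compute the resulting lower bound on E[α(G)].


E[|E(G)|] = C(136, 2)·p = 9180 · (1/1632) = 45/8.
E[α(G)] ≥ n − E[|E(G)|] = 136 − 45/8 = 1043/8.
Numerically: ≈ 130.37500.
(This is only a lower bound; the true E[α(G)] may be larger.)

E[α(G)] ≥ 1043/8 ≈ 130.37500.


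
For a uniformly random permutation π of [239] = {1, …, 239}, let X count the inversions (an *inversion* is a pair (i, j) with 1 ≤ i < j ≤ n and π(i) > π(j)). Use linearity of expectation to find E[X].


Write X = Σ X_I over the C(239, 2) = 28441 pairs i < j, with X_I the indicator of one inversion.
There are 28441 indicators.
For each fixed pair i < j, the values π(i) and π(j) are two distinct elements of {1, …, 239} in uniformly random order; by symmetry P[π(i) > π(j)] = 1/2.
By linearity: E[X] = 28441 · (1/2) = C(239, 2) · (1/2) = 28441/2 = 28441/2 ≈ 14220.500.

E[X] = 28441/2 = 14220.500.


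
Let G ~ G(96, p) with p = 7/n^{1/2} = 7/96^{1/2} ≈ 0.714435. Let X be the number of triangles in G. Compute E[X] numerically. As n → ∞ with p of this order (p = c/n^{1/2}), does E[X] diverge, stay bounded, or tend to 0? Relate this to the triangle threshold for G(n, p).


Number of potential triangles: C(96, 3) = 142880.
Each occurs with probability p³ ≈ (0.714435)³ ≈ 3.64659280e-01.
By linearity: E[X] = C(96, 3)·p³ ≈ 142880 · 3.64659280e-01 ≈ 52102.517967.
Since α = 1/2 < 1, p = c/n^{1/2} ≫ 1/n is above the triangle threshold p ~ 1/n. Asymptotically E[X] ~ (c³/6)·n^{3(1−α)} = (7³/6)·n^{1.5} → ∞; triangles are abundant w.h.p.

E[X] ≈ 52102.517967; in regime p = Θ(1/n^{1/2}) E[X] diverges (above the triangle threshold p ~ 1/n).


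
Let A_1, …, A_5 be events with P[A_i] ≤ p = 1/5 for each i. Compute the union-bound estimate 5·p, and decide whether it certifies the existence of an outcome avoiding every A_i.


Union bound: P[∪_{i=1}^{5} A_i] ≤ Σ_i P[A_i] ≤ 5·p = 5·(1/5) = 1.
Numerically: 1 ≈ 1.000.
Is 1 < 1? NO.
Since the bound 1 is ≥ 1, the union bound is uninformative here; it does NOT by itself certify existence.

5·p = 1 ≈ 1.000; existence NOT certified by the union bound.


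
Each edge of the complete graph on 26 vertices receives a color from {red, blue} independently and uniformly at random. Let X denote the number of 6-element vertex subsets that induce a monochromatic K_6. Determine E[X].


Let X = Σ_S X_S over the C(26, 6) = 230230 subsets S of size 6, where X_S = 1 if the K_6 on S is monochromatic.
For a fixed S, the K_6 on S has C(6, 2) = 15 edges. P[all 15 edges red] = (1/2)^15, and likewise for blue, so P[monochromatic] = 2·(1/2)^15 = 2^{1 − 15} = 1/16384.
Summing: E[X] = C(26, 6) · 2^{1 − 15} = 230230 · 1/16384 = 115115/8192.
Numerically: E[X] ≈ 14.052.

E[X] = C(26,6)·2^(1−C(6,2)) = 115115/8192 ≈ 14.052.


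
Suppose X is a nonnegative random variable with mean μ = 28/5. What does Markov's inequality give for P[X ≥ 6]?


μ = E[X] = 28/5, a = 6.
Markov: P[X ≥ 6] ≤ μ/a = (28/5)/6 = 14/15.
Numerically: ≈ 0.933333.
(Since a = 6 > μ = 5.600000, the bound 14/15 is < 1 and informative.)

P[X ≥ 6] ≤ 14/15 ≈ 0.933333.


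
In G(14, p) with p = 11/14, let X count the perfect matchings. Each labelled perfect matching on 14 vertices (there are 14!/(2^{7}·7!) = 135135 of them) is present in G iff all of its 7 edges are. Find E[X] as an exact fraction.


K_14 has 14!/(2^{7}·7!) = 135135 labelled perfect matchings.
For each such perfect matching H, let X_H = 1 if all 7 edges of H are present in G. Then P[X_H = 1] = p^{7} = (11/14)^{7} = 19487171/105413504.
By linearity: E[X] = Σ_H E[X_H] = 135135 · p^{7} = 135135 · 19487171/105413504 = 376199836155/15059072.
Numerically: E[X] ≈ 2.5e+04.

E[X] = 135135 · (11/14)^{7} = 376199836155/15059072 ≈ 2.5e+04.


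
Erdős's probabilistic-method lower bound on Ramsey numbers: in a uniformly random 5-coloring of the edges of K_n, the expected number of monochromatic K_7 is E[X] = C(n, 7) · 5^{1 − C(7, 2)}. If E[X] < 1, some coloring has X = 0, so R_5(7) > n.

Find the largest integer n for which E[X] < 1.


We need C(n, 7) · 5^{1 − 21} < 1, i.e. C(n, 7) < 5^{21 − 1} = 95367431640625.
Check values of n near the boundary:
  n = 334: C(334, 7) = 86359460961576; 86359460961576 < 95367431640625? YES
  n = 335: C(335, 7) = 88202498238195; 88202498238195 < 95367431640625? YES
  n = 336: C(336, 7) = 90079147136880; 90079147136880 < 95367431640625? YES
  n = 337: C(337, 7) = 91989916924632; 91989916924632 < 95367431640625? YES
  n = 338: C(338, 7) = 93935323022736; 93935323022736 < 95367431640625? YES
  n = 339: C(339, 7) = 95915887062372; 95915887062372 < 95367431640625? NO
The largest n with C(n, 7) < 95367431640625 is n = 338 (where E[X] = 93935323022736/95367431640625 ≈ 0.9849833). Hence R_5(7) > 338, i.e. R_5(7) ≥ 339.

Largest n = 338; hence R_5(7) > 338.


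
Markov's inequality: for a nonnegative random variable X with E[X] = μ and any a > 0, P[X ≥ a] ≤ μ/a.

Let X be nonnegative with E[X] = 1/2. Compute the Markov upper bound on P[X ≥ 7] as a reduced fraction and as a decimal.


μ = E[X] = 1/2, a = 7.
Markov: P[X ≥ 7] ≤ μ/a = (1/2)/7 = 1/14.
Numerically: ≈ 0.071429.
(Since a = 7 > μ = 0.500000, the bound 1/14 is < 1 and informative.)

P[X ≥ 7] ≤ 1/14 ≈ 0.071429.


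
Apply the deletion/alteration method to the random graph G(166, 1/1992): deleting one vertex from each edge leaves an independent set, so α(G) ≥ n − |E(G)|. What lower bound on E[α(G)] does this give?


E[|E(G)|] = C(166, 2)·p = 13695 · (1/1992) = 55/8.
E[α(G)] ≥ n − E[|E(G)|] = 166 − 55/8 = 1273/8.
Numerically: ≈ 159.125000.
(This is only a lower bound; the true E[α(G)] may be larger.)

E[α(G)] ≥ 1273/8 ≈ 159.125000.


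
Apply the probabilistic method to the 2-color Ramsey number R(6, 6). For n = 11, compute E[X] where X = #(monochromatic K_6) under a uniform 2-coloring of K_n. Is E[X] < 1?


E[X] = C(11, 6) · 2^{1 − 15} = 462 · 2^{−14} = 462/16384.
As a reduced fraction: E[X] = 231/8192 ≈ 0.028.
Is E[X] < 1? YES.
Since E[X] < 1, there exists a 2-coloring of K_{11} with no monochromatic K_6; hence R(6, 6) > 11.

E[X] = 231/8192 ≈ 0.028; E[X] < 1, so R(6, 6) > 11.


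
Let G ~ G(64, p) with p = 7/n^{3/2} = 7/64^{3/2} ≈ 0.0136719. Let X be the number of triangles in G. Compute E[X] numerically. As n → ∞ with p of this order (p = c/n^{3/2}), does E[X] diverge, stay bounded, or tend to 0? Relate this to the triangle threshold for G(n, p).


Number of potential triangles: C(64, 3) = 41664.
Each occurs with probability p³ ≈ (0.0136719)³ ≈ 2.55554914e-06.
By linearity: E[X] = C(64, 3)·p³ ≈ 41664 · 2.55554914e-06 ≈ 0.106474.
Since α = 3/2 > 1, p = c/n^{3/2} = o(1/n) is below the triangle threshold p ~ 1/n. Asymptotically E[X] ~ (c³/6)·n^{3(1−α)} = (7³/6)·n^{-1.5} → 0, so by Markov's inequality G has no triangles w.h.p.

E[X] ≈ 0.106474; in regime p = Θ(1/n^{3/2}) E[X] tends to 0 (below the triangle threshold p ~ 1/n).


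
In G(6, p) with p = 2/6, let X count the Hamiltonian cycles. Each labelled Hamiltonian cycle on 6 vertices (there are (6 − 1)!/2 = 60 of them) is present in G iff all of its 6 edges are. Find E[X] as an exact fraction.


K_6 has (6 − 1)!/2 = 60 labelled Hamiltonian cycles.
For each such Hamiltonian cycle H, let X_H = 1 if all 6 edges of H are present in G. Then P[X_H = 1] = p^{6} = (1/3)^{6} = 1/729.
By linearity: E[X] = Σ_H E[X_H] = 60 · p^{6} = 60 · 1/729 = 20/243.
Numerically: E[X] ≈ 0.0823.

E[X] = 60 · (1/3)^{6} = 20/243 ≈ 0.0823.


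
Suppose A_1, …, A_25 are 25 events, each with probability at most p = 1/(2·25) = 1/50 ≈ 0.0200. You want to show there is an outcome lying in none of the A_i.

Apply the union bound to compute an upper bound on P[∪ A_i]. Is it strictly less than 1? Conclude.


Union bound: P[∪_{i=1}^{25} A_i] ≤ Σ_i P[A_i] ≤ 25·p = 25·(1/50) = 1/2.
Numerically: 1/2 ≈ 0.5000.
Is 1/2 < 1? YES.
Since P[∪ A_i] ≤ 1/2 < 1, the complement has P[∩ A_i^c] ≥ 1 − 1/2 = 1/2 > 0, so some outcome avoids every A_i.

25·p = 1/2 ≈ 0.5000; existence CERTIFIED by the union bound.


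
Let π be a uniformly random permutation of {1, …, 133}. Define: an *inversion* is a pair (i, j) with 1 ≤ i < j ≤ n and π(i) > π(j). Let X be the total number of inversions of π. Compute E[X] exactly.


Write X = Σ X_I over the C(133, 2) = 8778 pairs i < j, with X_I the indicator of one inversion.
There are 8778 indicators.
For each fixed pair i < j, the values π(i) and π(j) are two distinct elements of {1, …, 133} in uniformly random order; by symmetry P[π(i) > π(j)] = 1/2.
By linearity: E[X] = 8778 · (1/2) = C(133, 2) · (1/2) = 8778/2 = 4389 ≈ 4389.000.

E[X] = 4389 = 4389.000.


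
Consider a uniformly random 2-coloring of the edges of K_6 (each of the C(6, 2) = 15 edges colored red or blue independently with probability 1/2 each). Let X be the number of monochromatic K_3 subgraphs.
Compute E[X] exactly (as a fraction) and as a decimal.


Let X = Σ_S X_S over the C(6, 3) = 20 subsets S of size 3, where X_S = 1 if the K_3 on S is monochromatic.
For a fixed S, the K_3 on S has C(3, 2) = 3 edges. P[all 3 edges red] = (1/2)^3, and likewise for blue, so P[monochromatic] = 2·(1/2)^3 = 2^{1 − 3} = 1/4.
Summing: E[X] = C(6, 3) · 2^{1 − 3} = 20 · 1/4 = 5.
Numerically: E[X] ≈ 5.0000.

E[X] = C(6,3)·2^(1−C(3,2)) = 5 ≈ 5.0000.


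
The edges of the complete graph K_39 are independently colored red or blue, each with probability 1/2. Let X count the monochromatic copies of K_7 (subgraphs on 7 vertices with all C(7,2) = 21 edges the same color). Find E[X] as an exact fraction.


Let X = Σ_S X_S over the C(39, 7) = 15380937 subsets S of size 7, where X_S = 1 if the K_7 on S is monochromatic.
For a fixed S, the K_7 on S has C(7, 2) = 21 edges. P[all 21 edges red] = (1/2)^21, and likewise for blue, so P[monochromatic] = 2·(1/2)^21 = 2^{1 − 21} = 1/1048576.
By linearity of expectation: E[X] = C(39, 7) · 2^{1 − 21} = 15380937 · 1/1048576 = 15380937/1048576.
Numerically: E[X] ≈ 14.6684.

E[X] = C(39,7)·2^(1−C(7,2)) = 15380937/1048576 ≈ 14.6684.


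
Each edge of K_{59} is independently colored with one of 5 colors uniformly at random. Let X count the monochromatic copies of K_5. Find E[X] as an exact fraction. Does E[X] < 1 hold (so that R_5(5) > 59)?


E[X] = C(59, 5) · 5^{1 − 10} = 5006386 · 5^{−9} = 5006386/1953125.
As a reduced fraction: E[X] = 5006386/1953125 ≈ 2.563.
Is E[X] < 1? NO.
Since E[X] ≥ 1, the first-moment bound is inconclusive at n = 59; it does NOT by itself certify R_5(5) > 59.

E[X] = 5006386/1953125 ≈ 2.563; E[X] ≥ 1; first-moment method inconclusive here.


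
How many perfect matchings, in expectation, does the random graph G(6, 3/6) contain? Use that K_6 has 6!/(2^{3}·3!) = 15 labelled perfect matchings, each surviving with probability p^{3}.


K_6 has 6!/(2^{3}·3!) = 15 labelled perfect matchings.
For each such perfect matching H, let X_H = 1 if all 3 edges of H are present in G. Then P[X_H = 1] = p^{3} = (1/2)^{3} = 1/8.
By linearity of expectation: E[X] = Σ_H E[X_H] = 15 · p^{3} = 15 · 1/8 = 15/8.
Numerically: E[X] ≈ 1.875.

E[X] = 15 · (1/2)^{3} = 15/8 ≈ 1.875.


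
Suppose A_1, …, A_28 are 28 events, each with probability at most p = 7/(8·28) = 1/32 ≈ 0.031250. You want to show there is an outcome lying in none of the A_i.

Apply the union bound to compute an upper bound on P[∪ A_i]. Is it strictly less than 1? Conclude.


Union bound: P[∪_{i=1}^{28} A_i] ≤ Σ_i P[A_i] ≤ 28·p = 28·(1/32) = 7/8.
Numerically: 7/8 ≈ 0.875000.
Is 7/8 < 1? YES.
Since P[∪ A_i] ≤ 7/8 < 1, the complement has P[∩ A_i^c] ≥ 1 − 7/8 = 1/8 > 0, so some outcome avoids every A_i.

28·p = 7/8 ≈ 0.875000; existence CERTIFIED by the union bound.


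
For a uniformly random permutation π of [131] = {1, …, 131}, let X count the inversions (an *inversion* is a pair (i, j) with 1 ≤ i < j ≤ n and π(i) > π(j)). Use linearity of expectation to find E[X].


Write X = Σ X_I over the C(131, 2) = 8515 pairs i < j, with X_I the indicator of one inversion.
There are 8515 indicators.
For each fixed pair i < j, the values π(i) and π(j) are two distinct elements of {1, …, 131} in uniformly random order; by symmetry P[π(i) > π(j)] = 1/2.
By linearity: E[X] = 8515 · (1/2) = C(131, 2) · (1/2) = 8515/2 = 8515/2 ≈ 4257.500000.

E[X] = 8515/2 = 4257.500000.


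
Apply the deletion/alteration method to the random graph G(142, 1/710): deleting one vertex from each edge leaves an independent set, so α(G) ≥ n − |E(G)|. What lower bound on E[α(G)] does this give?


E[|E(G)|] = C(142, 2)·p = 10011 · (1/710) = 141/10.
E[α(G)] ≥ n − E[|E(G)|] = 142 − 141/10 = 1279/10.
Numerically: ≈ 127.900000.
(This is only a lower bound; the true E[α(G)] may be larger.)

E[α(G)] ≥ 1279/10 ≈ 127.900000.


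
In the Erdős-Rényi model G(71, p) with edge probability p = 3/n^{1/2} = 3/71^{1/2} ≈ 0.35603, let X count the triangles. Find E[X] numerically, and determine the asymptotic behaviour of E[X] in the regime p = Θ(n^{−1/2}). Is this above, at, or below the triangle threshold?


Number of potential triangles: C(71, 3) = 57155.
Each occurs with probability p³ ≈ (0.35603)³ ≈ 4.5131133e-02.
By linearity: E[X] = C(71, 3)·p³ ≈ 57155 · 4.5131133e-02 ≈ 2579.46993.
Since α = 1/2 < 1, p = c/n^{1/2} ≫ 1/n is above the triangle threshold p ~ 1/n. Asymptotically E[X] ~ (c³/6)·n^{3(1−α)} = (3³/6)·n^{1.5} → ∞; triangles are abundant w.h.p.

E[X] ≈ 2579.46993; in regime p = Θ(1/n^{1/2}) E[X] diverges (above the triangle threshold p ~ 1/n).


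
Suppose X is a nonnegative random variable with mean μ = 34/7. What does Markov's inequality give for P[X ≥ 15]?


μ = E[X] = 34/7, a = 15.
Markov: P[X ≥ 15] ≤ μ/a = (34/7)/15 = 34/105.
Numerically: ≈ 0.323810.
(Since a = 15 > μ = 4.857143, the bound 34/105 is < 1 and informative.)

P[X ≥ 15] ≤ 34/105 ≈ 0.323810.


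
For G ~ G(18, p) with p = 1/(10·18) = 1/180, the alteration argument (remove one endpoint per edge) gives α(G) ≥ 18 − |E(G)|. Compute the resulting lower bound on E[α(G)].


E[|E(G)|] = C(18, 2)·p = 153 · (1/180) = 17/20.
E[α(G)] ≥ n − E[|E(G)|] = 18 − 17/20 = 343/20.
Numerically: ≈ 17.1500.
(This is only a lower bound; the true E[α(G)] may be larger.)

E[α(G)] ≥ 343/20 ≈ 17.1500.


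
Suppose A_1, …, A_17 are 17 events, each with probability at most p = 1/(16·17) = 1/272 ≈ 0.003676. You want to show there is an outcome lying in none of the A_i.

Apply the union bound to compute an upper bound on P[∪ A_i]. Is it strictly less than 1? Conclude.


Union bound: P[∪_{i=1}^{17} A_i] ≤ Σ_i P[A_i] ≤ 17·p = 17·(1/272) = 1/16.
Numerically: 1/16 ≈ 0.062500.
Is 1/16 < 1? YES.
Since P[∪ A_i] ≤ 1/16 < 1, the complement has P[∩ A_i^c] ≥ 1 − 1/16 = 15/16 > 0, so some outcome avoids every A_i.

17·p = 1/16 ≈ 0.062500; existence CERTIFIED by the union bound.


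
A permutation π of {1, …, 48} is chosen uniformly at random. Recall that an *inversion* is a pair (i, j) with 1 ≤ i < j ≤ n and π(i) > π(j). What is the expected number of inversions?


Write X = Σ X_I over the C(48, 2) = 1128 pairs i < j, with X_I the indicator of one inversion.
There are 1128 indicators.
For each fixed pair i < j, the values π(i) and π(j) are two distinct elements of {1, …, 48} in uniformly random order; by symmetry P[π(i) > π(j)] = 1/2.
By linearity: E[X] = 1128 · (1/2) = C(48, 2) · (1/2) = 1128/2 = 564 ≈ 564.00000.

E[X] = 564 = 564.00000.


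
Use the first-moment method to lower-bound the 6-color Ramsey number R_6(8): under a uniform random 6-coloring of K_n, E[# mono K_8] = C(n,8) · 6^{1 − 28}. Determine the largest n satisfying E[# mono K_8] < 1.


We need C(n, 8) · 6^{1 − 28} < 1, i.e. C(n, 8) < 6^{28 − 1} = 1023490369077469249536.
Check values of n near the boundary:
  n = 1592: C(1592, 8) = 1005480414540892933435; 1005480414540892933435 < 1023490369077469249536? YES
  n = 1593: C(1593, 8) = 1010555394551193970323; 1010555394551193970323 < 1023490369077469249536? YES
  n = 1594: C(1594, 8) = 1015652773590544255167; 1015652773590544255167 < 1023490369077469249536? YES
  n = 1595: C(1595, 8) = 1020772636343363633895; 1020772636343363633895 < 1023490369077469249536? YES
  n = 1596: C(1596, 8) = 1025915067760710553965; 1025915067760710553965 < 1023490369077469249536? NO
  n = 1597: C(1597, 8) = 1031080153060953275445; 1031080153060953275445 < 1023490369077469249536? NO
The largest n with C(n, 8) < 1023490369077469249536 is n = 1595 (where E[X] = 113419181815929292655/113721152119718805504 ≈ 0.9973446). Hence R_6(8) > 1595, i.e. R_6(8) ≥ 1596.

Largest n = 1595; hence R_6(8) > 1595.


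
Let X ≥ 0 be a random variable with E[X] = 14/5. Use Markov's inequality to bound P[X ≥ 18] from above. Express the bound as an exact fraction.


μ = E[X] = 14/5, a = 18.
Markov: P[X ≥ 18] ≤ μ/a = (14/5)/18 = 7/45.
Numerically: ≈ 0.15556.
(Since a = 18 > μ = 2.80000, the bound 7/45 is < 1 and informative.)

P[X ≥ 18] ≤ 7/45 ≈ 0.15556.


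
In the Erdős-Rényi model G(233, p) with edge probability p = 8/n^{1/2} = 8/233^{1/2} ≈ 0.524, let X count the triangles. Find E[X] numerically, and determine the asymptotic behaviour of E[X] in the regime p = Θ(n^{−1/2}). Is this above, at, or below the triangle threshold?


Number of potential triangles: C(233, 3) = 2081156.
Each occurs with probability p³ ≈ (0.524)³ ≈ 1.43958e-01.
By linearity: E[X] = C(233, 3)·p³ ≈ 2081156 · 1.43958e-01 ≈ 299599.245.
Since α = 1/2 < 1, p = c/n^{1/2} ≫ 1/n is above the triangle threshold p ~ 1/n. Asymptotically E[X] ~ (c³/6)·n^{3(1−α)} = (8³/6)·n^{1.5} → ∞; triangles are abundant w.h.p.

E[X] ≈ 299599.245; in regime p = Θ(1/n^{1/2}) E[X] diverges (above the triangle threshold p ~ 1/n).


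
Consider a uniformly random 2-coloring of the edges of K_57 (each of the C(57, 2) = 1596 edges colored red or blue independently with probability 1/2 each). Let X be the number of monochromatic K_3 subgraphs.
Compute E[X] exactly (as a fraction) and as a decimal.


Let X = Σ_S X_S over the C(57, 3) = 29260 subsets S of size 3, where X_S = 1 if the K_3 on S is monochromatic.
For a fixed S, the K_3 on S has C(3, 2) = 3 edges. P[all 3 edges red] = (1/2)^3, and likewise for blue, so P[monochromatic] = 2·(1/2)^3 = 2^{1 − 3} = 1/4.
By linearity of expectation: E[X] = C(57, 3) · 2^{1 − 3} = 29260 · 1/4 = 7315.
Numerically: E[X] ≈ 7315.000.

E[X] = C(57,3)·2^(1−C(3,2)) = 7315 ≈ 7315.000.


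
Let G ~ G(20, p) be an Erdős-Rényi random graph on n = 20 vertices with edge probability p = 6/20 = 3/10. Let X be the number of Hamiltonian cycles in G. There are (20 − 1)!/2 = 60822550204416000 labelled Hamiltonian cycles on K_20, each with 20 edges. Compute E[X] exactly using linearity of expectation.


K_20 has (20 − 1)!/2 = 60822550204416000 labelled Hamiltonian cycles.
For each such Hamiltonian cycle H, let X_H = 1 if all 20 edges of H are present in G. Then P[X_H = 1] = p^{20} = (3/10)^{20} = 3486784401/100000000000000000000.
By linearity: E[X] = Σ_H E[X_H] = 60822550204416000 · p^{20} = 60822550204416000 · 3486784401/100000000000000000000 = 51776152168407487821/24414062500000.
Numerically: E[X] ≈ 2.12075e+06.

E[X] = 60822550204416000 · (3/10)^{20} = 51776152168407487821/24414062500000 ≈ 2.12075e+06.


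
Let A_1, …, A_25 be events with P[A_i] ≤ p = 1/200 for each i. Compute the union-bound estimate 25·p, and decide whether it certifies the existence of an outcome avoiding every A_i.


Union bound: P[∪_{i=1}^{25} A_i] ≤ Σ_i P[A_i] ≤ 25·p = 25·(1/200) = 1/8.
Numerically: 1/8 ≈ 0.12500.
Is 1/8 < 1? YES.
Since P[∪ A_i] ≤ 1/8 < 1, the complement has P[∩ A_i^c] ≥ 1 − 1/8 = 7/8 > 0, so some outcome avoids every A_i.

25·p = 1/8 ≈ 0.12500; existence CERTIFIED by the union bound.
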